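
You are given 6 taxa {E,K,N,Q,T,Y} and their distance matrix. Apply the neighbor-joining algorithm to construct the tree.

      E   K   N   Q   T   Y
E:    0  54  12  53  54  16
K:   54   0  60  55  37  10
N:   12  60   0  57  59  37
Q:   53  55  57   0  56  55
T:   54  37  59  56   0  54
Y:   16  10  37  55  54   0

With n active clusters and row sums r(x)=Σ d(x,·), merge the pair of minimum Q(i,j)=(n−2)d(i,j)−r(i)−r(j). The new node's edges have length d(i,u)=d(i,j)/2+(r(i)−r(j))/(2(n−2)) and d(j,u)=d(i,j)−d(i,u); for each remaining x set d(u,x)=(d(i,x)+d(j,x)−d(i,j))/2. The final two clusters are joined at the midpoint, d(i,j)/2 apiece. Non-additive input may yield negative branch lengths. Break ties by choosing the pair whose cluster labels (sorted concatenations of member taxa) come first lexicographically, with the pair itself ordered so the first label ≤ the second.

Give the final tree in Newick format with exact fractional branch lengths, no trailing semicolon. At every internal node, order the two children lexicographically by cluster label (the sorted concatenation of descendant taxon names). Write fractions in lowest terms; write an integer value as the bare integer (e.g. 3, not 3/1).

iteration 1: select E,N (d=12, Q=-366); attach at lengths (3/2, 21/2); label the merged cluster EN
  updated: d(EN,K)=51, d(EN,Q)=49, d(EN,T)=101/2, d(EN,Y)=41/2
iteration 2: select K,Y (d=10, Q=-525/2); attach at lengths (29/4, 11/4); label the merged cluster KY
  updated: d(EN,KY)=123/4, d(KY,Q)=50, d(KY,T)=81/2
iteration 3: select EN,KY (d=123/4, Q=-190); attach at lengths (141/8, 105/8); label the merged cluster EKNY
  updated: d(EKNY,Q)=273/8, d(EKNY,T)=241/8
iteration 4: select EKNY,Q (d=273/8, Q=-481/4); attach at lengths (33/8, 30); label the merged cluster EKNQY
  updated: d(EKNQY,T)=26
iteration 5: select EKNQY,T (d=26); attach at lengths (13, 13); label the merged cluster EKNQTY
final tree: ((((E:3/2,N:21/2):141/8,(K:29/4,Y:11/4):105/8):33/8,Q:30):13,T:13)
total length: 903/8

((((E:3/2,N:21/2):141/8,(K:29/4,Y:11/4):105/8):33/8,Q:30):13,T:13)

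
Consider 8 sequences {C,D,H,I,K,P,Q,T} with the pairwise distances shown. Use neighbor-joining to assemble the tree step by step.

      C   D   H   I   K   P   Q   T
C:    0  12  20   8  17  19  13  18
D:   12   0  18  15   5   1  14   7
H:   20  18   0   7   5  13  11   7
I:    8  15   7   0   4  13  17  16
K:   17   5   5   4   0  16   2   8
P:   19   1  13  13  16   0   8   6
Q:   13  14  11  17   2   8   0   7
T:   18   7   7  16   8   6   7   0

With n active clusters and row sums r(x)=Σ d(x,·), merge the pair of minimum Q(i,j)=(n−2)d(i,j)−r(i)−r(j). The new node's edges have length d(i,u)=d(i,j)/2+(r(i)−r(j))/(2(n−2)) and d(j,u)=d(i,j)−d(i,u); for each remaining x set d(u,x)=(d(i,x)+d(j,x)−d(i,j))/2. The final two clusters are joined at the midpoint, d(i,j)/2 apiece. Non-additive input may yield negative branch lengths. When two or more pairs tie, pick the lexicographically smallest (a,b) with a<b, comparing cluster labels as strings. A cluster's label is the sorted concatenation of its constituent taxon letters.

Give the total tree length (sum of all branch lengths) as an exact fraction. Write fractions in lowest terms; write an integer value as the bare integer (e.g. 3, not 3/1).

1025/32

iteration 1: select D,P (d=1, Q=-142); attach at lengths (1/6, 5/6); label the merged cluster DP
  updated: d(C,DP)=15, d(DP,H)=15, d(DP,I)=27/2, d(DP,K)=10, d(DP,Q)=21/2, d(DP,T)=6
iteration 2: select C,I (d=8, Q=-233/2); attach at lengths (131/20, 29/20); label the merged cluster CI
  updated: d(CI,DP)=41/4, d(CI,H)=19/2, d(CI,K)=13/2, d(CI,Q)=11, d(CI,T)=13
iteration 3: select DP,T (d=6, Q=-275/4); attach at lengths (139/32, 53/32); label the merged cluster DPT
  updated: d(CI,DPT)=69/8, d(DPT,H)=8, d(DPT,K)=6, d(DPT,Q)=23/4
iteration 4: select K,Q (d=2, Q=-173/4); attach at lengths (-17/24, 65/24); label the merged cluster KQ
  updated: d(CI,KQ)=31/4, d(DPT,KQ)=39/8, d(H,KQ)=7
iteration 5: select CI,H (d=19/2, Q=-251/8); attach at lengths (163/32, 141/32); label the merged cluster CHI
  updated: d(CHI,DPT)=57/16, d(CHI,KQ)=21/8
iteration 6: select CHI,DPT (d=57/16, Q=-177/16); attach at lengths (21/32, 93/32); label the merged cluster CDHIPT
  updated: d(CDHIPT,KQ)=63/32
iteration 7: select CDHIPT,KQ (d=63/32); attach at lengths (63/64, 63/64); label the merged cluster CDHIKPQT
final tree: ((((C:131/20,I:29/20):163/32,H:141/32):21/32,((D:1/6,P:5/6):139/32,T:53/32):93/32):63/64,(K:-17/24,Q:65/24):63/64)
total length: 1025/32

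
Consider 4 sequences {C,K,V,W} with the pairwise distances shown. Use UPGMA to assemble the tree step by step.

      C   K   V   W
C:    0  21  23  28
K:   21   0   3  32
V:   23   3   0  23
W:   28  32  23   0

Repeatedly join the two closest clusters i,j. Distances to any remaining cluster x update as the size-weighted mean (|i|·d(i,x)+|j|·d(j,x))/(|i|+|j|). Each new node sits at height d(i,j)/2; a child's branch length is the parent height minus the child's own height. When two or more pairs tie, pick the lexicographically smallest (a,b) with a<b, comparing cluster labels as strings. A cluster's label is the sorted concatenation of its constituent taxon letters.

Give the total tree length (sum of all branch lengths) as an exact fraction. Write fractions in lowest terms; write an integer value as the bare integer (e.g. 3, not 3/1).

1. join K+V (d=3) ⇒ KV; edges |K|=3/2, |V|=3/2
  updated: d(C,KV)=22, d(KV,W)=55/2
2. join C+KV (d=22) ⇒ CKV; edges |C|=11, |KV|=19/2
  updated: d(CKV,W)=83/3
3. join CKV+W (d=83/3) ⇒ CKVW; edges |CKV|=17/6, |W|=83/6
final tree: ((C:11,(K:3/2,V:3/2):19/2):17/6,W:83/6)
total length: 241/6

241/6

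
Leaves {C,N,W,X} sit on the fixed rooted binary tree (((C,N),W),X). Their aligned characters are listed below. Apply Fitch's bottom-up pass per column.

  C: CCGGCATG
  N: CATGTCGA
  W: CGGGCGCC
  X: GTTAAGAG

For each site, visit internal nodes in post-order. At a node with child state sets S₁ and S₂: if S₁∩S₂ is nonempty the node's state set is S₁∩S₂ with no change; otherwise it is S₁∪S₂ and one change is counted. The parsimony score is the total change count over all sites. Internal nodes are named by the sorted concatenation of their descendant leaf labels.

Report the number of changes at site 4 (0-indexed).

2

[col 0] CN: children C:{C}, N:{C} ∩→ {C}; cost 0
[col 0] CNW: children CN:{C}, W:{C} ∩→ {C}; cost 0
[col 0] CNWX: children CNW:{C}, X:{G} ∪→ {C,G}; cost 1
[col 1] CN: children C:{C}, N:{A} ∪→ {A,C}; cost 1
[col 1] CNW: children CN:{A,C}, W:{G} ∪→ {A,C,G}; cost 1
[col 1] CNWX: children CNW:{A,C,G}, X:{T} ∪→ {A,C,G,T}; cost 1
[col 2] CN: children C:{G}, N:{T} ∪→ {G,T}; cost 1
[col 2] CNW: children CN:{G,T}, W:{G} ∩→ {G}; cost 0
[col 2] CNWX: children CNW:{G}, X:{T} ∪→ {G,T}; cost 1
[col 3] CN: children C:{G}, N:{G} ∩→ {G}; cost 0
[col 3] CNW: children CN:{G}, W:{G} ∩→ {G}; cost 0
[col 3] CNWX: children CNW:{G}, X:{A} ∪→ {A,G}; cost 1
[col 4] CN: children C:{C}, N:{T} ∪→ {C,T}; cost 1
[col 4] CNW: children CN:{C,T}, W:{C} ∩→ {C}; cost 0
[col 4] CNWX: children CNW:{C}, X:{A} ∪→ {A,C}; cost 1
[col 5] CN: children C:{A}, N:{C} ∪→ {A,C}; cost 1
[col 5] CNW: children CN:{A,C}, W:{G} ∪→ {A,C,G}; cost 1
[col 5] CNWX: children CNW:{A,C,G}, X:{G} ∩→ {G}; cost 0
[col 6] CN: children C:{T}, N:{G} ∪→ {G,T}; cost 1
[col 6] CNW: children CN:{G,T}, W:{C} ∪→ {C,G,T}; cost 1
[col 6] CNWX: children CNW:{C,G,T}, X:{A} ∪→ {A,C,G,T}; cost 1
[col 7] CN: children C:{G}, N:{A} ∪→ {A,G}; cost 1
[col 7] CNW: children CN:{A,G}, W:{C} ∪→ {A,C,G}; cost 1
[col 7] CNWX: children CNW:{A,C,G}, X:{G} ∩→ {G}; cost 0
per-site changes: [1, 3, 2, 1, 2, 2, 3, 2]; total = 16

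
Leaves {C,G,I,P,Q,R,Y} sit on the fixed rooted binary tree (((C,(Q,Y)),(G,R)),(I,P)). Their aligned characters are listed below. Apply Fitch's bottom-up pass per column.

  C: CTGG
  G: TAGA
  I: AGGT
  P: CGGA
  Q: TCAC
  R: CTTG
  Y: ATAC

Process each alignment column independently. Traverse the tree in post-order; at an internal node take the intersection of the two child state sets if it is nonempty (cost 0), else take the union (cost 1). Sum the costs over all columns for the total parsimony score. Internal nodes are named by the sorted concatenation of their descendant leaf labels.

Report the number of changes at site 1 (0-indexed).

site 0, node QY: Q={T} ∪ Y={A} → {A,T} (+1)
site 0, node CQY: C={C} ∪ QY={A,T} → {A,C,T} (+1)
site 0, node GR: G={T} ∪ R={C} → {C,T} (+1)
site 0, node CGQRY: CQY={A,C,T} ∩ GR={C,T} → {C,T} (+0)
site 0, node IP: I={A} ∪ P={C} → {A,C} (+1)
site 0, node CGIPQRY: CGQRY={C,T} ∩ IP={A,C} → {C} (+0)
site 1, node QY: Q={C} ∪ Y={T} → {C,T} (+1)
site 1, node CQY: C={T} ∩ QY={C,T} → {T} (+0)
site 1, node GR: G={A} ∪ R={T} → {A,T} (+1)
site 1, node CGQRY: CQY={T} ∩ GR={A,T} → {T} (+0)
site 1, node IP: I={G} ∩ P={G} → {G} (+0)
site 1, node CGIPQRY: CGQRY={T} ∪ IP={G} → {G,T} (+1)
site 2, node QY: Q={A} ∩ Y={A} → {A} (+0)
site 2, node CQY: C={G} ∪ QY={A} → {A,G} (+1)
site 2, node GR: G={G} ∪ R={T} → {G,T} (+1)
site 2, node CGQRY: CQY={A,G} ∩ GR={G,T} → {G} (+0)
site 2, node IP: I={G} ∩ P={G} → {G} (+0)
site 2, node CGIPQRY: CGQRY={G} ∩ IP={G} → {G} (+0)
site 3, node QY: Q={C} ∩ Y={C} → {C} (+0)
site 3, node CQY: C={G} ∪ QY={C} → {C,G} (+1)
site 3, node GR: G={A} ∪ R={G} → {A,G} (+1)
site 3, node CGQRY: CQY={C,G} ∩ GR={A,G} → {G} (+0)
site 3, node IP: I={T} ∪ P={A} → {A,T} (+1)
site 3, node CGIPQRY: CGQRY={G} ∪ IP={A,T} → {A,G,T} (+1)
per-site changes: [4, 3, 2, 4]; total = 13

3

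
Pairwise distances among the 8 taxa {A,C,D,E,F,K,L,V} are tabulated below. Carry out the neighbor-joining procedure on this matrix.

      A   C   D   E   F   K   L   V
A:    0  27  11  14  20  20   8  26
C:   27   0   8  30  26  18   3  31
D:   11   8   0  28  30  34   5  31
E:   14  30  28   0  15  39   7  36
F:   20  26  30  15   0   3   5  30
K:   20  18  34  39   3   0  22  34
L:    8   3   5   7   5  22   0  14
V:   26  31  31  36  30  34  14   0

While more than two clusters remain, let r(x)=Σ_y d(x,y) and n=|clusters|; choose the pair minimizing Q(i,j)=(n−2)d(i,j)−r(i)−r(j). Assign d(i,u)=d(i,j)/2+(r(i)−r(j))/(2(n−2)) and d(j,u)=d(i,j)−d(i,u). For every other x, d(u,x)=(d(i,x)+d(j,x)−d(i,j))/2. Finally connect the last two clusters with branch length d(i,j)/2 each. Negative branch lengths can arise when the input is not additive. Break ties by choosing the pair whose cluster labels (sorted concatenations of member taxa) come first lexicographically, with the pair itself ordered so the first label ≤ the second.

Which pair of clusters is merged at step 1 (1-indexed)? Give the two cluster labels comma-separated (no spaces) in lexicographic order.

F,K

1. join F+K (d=3, Q=-281) ⇒ FK; edges |F|=-23/12, |K|=59/12
  updated: d(A,FK)=37/2, d(C,FK)=41/2, d(D,FK)=61/2, d(E,FK)=51/2, d(FK,L)=12, d(FK,V)=61/2
2. join C+D (d=8, Q=-193) ⇒ CD; edges |C|=23/5, |D|=17/5
  updated: d(A,CD)=15, d(CD,E)=25, d(CD,FK)=43/2, d(CD,L)=0, d(CD,V)=27
3. join A+E (d=14, Q=-133) ⇒ AE; edges |A|=15/4, |E|=41/4
  updated: d(AE,CD)=13, d(AE,FK)=15, d(AE,L)=1/2, d(AE,V)=24
4. join CD+L (d=0, Q=-88) ⇒ CDL; edges |CD|=35/6, |L|=-35/6
  updated: d(AE,CDL)=27/4, d(CDL,FK)=67/4, d(CDL,V)=41/2
5. join AE+FK (d=15, Q=-78) ⇒ AEFK; edges |AE|=27/8, |FK|=93/8
  updated: d(AEFK,CDL)=17/4, d(AEFK,V)=79/4
6. join AEFK+CDL (d=17/4, Q=-89/2) ⇒ ACDEFKL; edges |AEFK|=7/4, |CDL|=5/2
  updated: d(ACDEFKL,V)=18
7. join ACDEFKL+V (d=18) ⇒ ACDEFKLV; edges |ACDEFKL|=9, |V|=9
final tree: ((((A:15/4,E:41/4):27/8,(F:-23/12,K:59/12):93/8):7/4,((C:23/5,D:17/5):35/6,L:-35/6):5/2):9,V:9)
total length: 249/4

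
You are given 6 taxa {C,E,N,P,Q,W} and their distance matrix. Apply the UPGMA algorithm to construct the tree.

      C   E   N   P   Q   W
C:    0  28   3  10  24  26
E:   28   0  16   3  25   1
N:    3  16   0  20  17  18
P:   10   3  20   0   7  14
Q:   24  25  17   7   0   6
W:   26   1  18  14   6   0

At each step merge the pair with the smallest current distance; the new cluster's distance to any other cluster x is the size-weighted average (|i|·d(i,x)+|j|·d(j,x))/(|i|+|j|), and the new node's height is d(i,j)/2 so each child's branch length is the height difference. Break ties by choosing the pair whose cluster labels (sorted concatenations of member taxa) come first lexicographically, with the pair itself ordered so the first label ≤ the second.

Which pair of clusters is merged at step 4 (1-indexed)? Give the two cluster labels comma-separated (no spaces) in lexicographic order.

EW,PQ

step 1: merge (E,W) at d=1; branch lengths E→1/2, W→1/2; new cluster EW
  updated: d(C,EW)=27, d(EW,N)=17, d(EW,P)=17/2, d(EW,Q)=31/2
step 2: merge (C,N) at d=3; branch lengths C→3/2, N→3/2; new cluster CN
  updated: d(CN,EW)=22, d(CN,P)=15, d(CN,Q)=41/2
step 3: merge (P,Q) at d=7; branch lengths P→7/2, Q→7/2; new cluster PQ
  updated: d(CN,PQ)=71/4, d(EW,PQ)=12
step 4: merge (EW,PQ) at d=12; branch lengths EW→11/2, PQ→5/2; new cluster EPQW
  updated: d(CN,EPQW)=159/8
step 5: merge (CN,EPQW) at d=159/8; branch lengths CN→135/16, EPQW→63/16; new cluster CENPQW
final tree: ((C:3/2,N:3/2):135/16,((E:1/2,W:1/2):11/2,(P:7/2,Q:7/2):5/2):63/16)
total length: 251/8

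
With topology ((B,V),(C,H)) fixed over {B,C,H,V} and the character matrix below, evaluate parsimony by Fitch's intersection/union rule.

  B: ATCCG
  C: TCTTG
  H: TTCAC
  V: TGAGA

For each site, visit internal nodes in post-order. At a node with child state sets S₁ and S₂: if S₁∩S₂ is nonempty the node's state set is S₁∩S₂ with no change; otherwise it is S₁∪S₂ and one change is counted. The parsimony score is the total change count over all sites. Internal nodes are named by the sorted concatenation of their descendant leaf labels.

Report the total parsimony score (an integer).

BV@0: {A} ∪ {T} = {A,T} (union, +1)
CH@0: {T} ∩ {T} = {T} (intersection, +0)
BCHV@0: {A,T} ∩ {T} = {T} (intersection, +0)
BV@1: {T} ∪ {G} = {G,T} (union, +1)
CH@1: {C} ∪ {T} = {C,T} (union, +1)
BCHV@1: {G,T} ∩ {C,T} = {T} (intersection, +0)
BV@2: {C} ∪ {A} = {A,C} (union, +1)
CH@2: {T} ∪ {C} = {C,T} (union, +1)
BCHV@2: {A,C} ∩ {C,T} = {C} (intersection, +0)
BV@3: {C} ∪ {G} = {C,G} (union, +1)
CH@3: {T} ∪ {A} = {A,T} (union, +1)
BCHV@3: {C,G} ∪ {A,T} = {A,C,G,T} (union, +1)
BV@4: {G} ∪ {A} = {A,G} (union, +1)
CH@4: {G} ∪ {C} = {C,G} (union, +1)
BCHV@4: {A,G} ∩ {C,G} = {G} (intersection, +0)
per-site changes: [1, 2, 2, 3, 2]; total = 10

10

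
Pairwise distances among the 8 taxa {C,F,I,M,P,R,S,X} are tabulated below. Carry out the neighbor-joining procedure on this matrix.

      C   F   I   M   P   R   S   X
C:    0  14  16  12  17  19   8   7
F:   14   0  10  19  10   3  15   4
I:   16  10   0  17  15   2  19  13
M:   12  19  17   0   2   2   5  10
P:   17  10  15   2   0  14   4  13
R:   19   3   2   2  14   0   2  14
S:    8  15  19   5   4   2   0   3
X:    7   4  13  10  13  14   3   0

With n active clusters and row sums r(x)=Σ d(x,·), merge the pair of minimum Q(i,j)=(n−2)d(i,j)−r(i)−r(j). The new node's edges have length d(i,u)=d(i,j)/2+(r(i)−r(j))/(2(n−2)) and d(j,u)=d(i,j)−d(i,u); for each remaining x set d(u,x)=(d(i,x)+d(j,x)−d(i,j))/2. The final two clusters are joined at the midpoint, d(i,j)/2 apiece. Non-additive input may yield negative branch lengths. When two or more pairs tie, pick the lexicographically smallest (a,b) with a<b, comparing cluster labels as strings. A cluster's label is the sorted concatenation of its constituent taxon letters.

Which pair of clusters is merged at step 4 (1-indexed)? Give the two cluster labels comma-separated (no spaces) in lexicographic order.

MP,S

step 1: merge (I,R) at d=2, Q=-136; branch lengths I→4, R→-2; new cluster IR
  updated: d(C,IR)=33/2, d(F,IR)=11/2, d(IR,M)=17/2, d(IR,P)=27/2, d(IR,S)=19/2, d(IR,X)=25/2
step 2: merge (F,IR) at d=11/2, Q=-106; branch lengths F→29/10, IR→13/5; new cluster FIR
  updated: d(C,FIR)=25/2, d(FIR,M)=11, d(FIR,P)=9, d(FIR,S)=19/2, d(FIR,X)=11/2
step 3: merge (M,P) at d=2, Q=-77; branch lengths M→3/8, P→13/8; new cluster MP
  updated: d(C,MP)=27/2, d(FIR,MP)=9, d(MP,S)=7/2, d(MP,X)=21/2
step 4: merge (MP,S) at d=7/2, Q=-50; branch lengths MP→23/6, S→-1/3; new cluster MPS
  updated: d(C,MPS)=9, d(FIR,MPS)=15/2, d(MPS,X)=5
step 5: merge (C,MPS) at d=9, Q=-32; branch lengths C→25/4, MPS→11/4; new cluster CMPS
  updated: d(CMPS,FIR)=11/2, d(CMPS,X)=3/2
step 6: merge (CMPS,FIR) at d=11/2, Q=-25/2; branch lengths CMPS→3/4, FIR→19/4; new cluster CFIMPRS
  updated: d(CFIMPRS,X)=3/4
step 7: merge (CFIMPRS,X) at d=3/4; branch lengths CFIMPRS→3/8, X→3/8; new cluster CFIMPRSX
final tree: (((C:25/4,((M:3/8,P:13/8):23/6,S:-1/3):11/4):3/4,(F:29/10,(I:4,R:-2):13/5):19/4):3/8,X:3/8)
total length: 113/4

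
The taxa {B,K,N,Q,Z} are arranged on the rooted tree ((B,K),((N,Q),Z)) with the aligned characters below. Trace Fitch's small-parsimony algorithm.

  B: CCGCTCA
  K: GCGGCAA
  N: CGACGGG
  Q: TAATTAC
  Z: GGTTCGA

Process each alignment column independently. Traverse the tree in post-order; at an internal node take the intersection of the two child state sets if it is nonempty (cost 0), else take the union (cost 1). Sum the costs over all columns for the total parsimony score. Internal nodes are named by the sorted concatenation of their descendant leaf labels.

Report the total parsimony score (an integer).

[col 0] BK: children B:{C}, K:{G} ∪→ {C,G}; cost 1
[col 0] NQ: children N:{C}, Q:{T} ∪→ {C,T}; cost 1
[col 0] NQZ: children NQ:{C,T}, Z:{G} ∪→ {C,G,T}; cost 1
[col 0] BKNQZ: children BK:{C,G}, NQZ:{C,G,T} ∩→ {C,G}; cost 0
[col 1] BK: children B:{C}, K:{C} ∩→ {C}; cost 0
[col 1] NQ: children N:{G}, Q:{A} ∪→ {A,G}; cost 1
[col 1] NQZ: children NQ:{A,G}, Z:{G} ∩→ {G}; cost 0
[col 1] BKNQZ: children BK:{C}, NQZ:{G} ∪→ {C,G}; cost 1
[col 2] BK: children B:{G}, K:{G} ∩→ {G}; cost 0
[col 2] NQ: children N:{A}, Q:{A} ∩→ {A}; cost 0
[col 2] NQZ: children NQ:{A}, Z:{T} ∪→ {A,T}; cost 1
[col 2] BKNQZ: children BK:{G}, NQZ:{A,T} ∪→ {A,G,T}; cost 1
[col 3] BK: children B:{C}, K:{G} ∪→ {C,G}; cost 1
[col 3] NQ: children N:{C}, Q:{T} ∪→ {C,T}; cost 1
[col 3] NQZ: children NQ:{C,T}, Z:{T} ∩→ {T}; cost 0
[col 3] BKNQZ: children BK:{C,G}, NQZ:{T} ∪→ {C,G,T}; cost 1
[col 4] BK: children B:{T}, K:{C} ∪→ {C,T}; cost 1
[col 4] NQ: children N:{G}, Q:{T} ∪→ {G,T}; cost 1
[col 4] NQZ: children NQ:{G,T}, Z:{C} ∪→ {C,G,T}; cost 1
[col 4] BKNQZ: children BK:{C,T}, NQZ:{C,G,T} ∩→ {C,T}; cost 0
[col 5] BK: children B:{C}, K:{A} ∪→ {A,C}; cost 1
[col 5] NQ: children N:{G}, Q:{A} ∪→ {A,G}; cost 1
[col 5] NQZ: children NQ:{A,G}, Z:{G} ∩→ {G}; cost 0
[col 5] BKNQZ: children BK:{A,C}, NQZ:{G} ∪→ {A,C,G}; cost 1
[col 6] BK: children B:{A}, K:{A} ∩→ {A}; cost 0
[col 6] NQ: children N:{G}, Q:{C} ∪→ {C,G}; cost 1
[col 6] NQZ: children NQ:{C,G}, Z:{A} ∪→ {A,C,G}; cost 1
[col 6] BKNQZ: children BK:{A}, NQZ:{A,C,G} ∩→ {A}; cost 0
per-site changes: [3, 2, 2, 3, 3, 3, 2]; total = 18

18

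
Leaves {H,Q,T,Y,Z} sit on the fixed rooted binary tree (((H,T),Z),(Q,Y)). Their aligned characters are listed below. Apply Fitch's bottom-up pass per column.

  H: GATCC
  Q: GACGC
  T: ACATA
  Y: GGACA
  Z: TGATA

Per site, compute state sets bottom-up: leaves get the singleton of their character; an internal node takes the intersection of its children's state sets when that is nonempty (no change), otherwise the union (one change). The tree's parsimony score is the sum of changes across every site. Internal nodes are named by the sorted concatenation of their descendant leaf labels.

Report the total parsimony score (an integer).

site 0, node HT: H={G} ∪ T={A} → {A,G} (+1)
site 0, node HTZ: HT={A,G} ∪ Z={T} → {A,G,T} (+1)
site 0, node QY: Q={G} ∩ Y={G} → {G} (+0)
site 0, node HQTYZ: HTZ={A,G,T} ∩ QY={G} → {G} (+0)
site 1, node HT: H={A} ∪ T={C} → {A,C} (+1)
site 1, node HTZ: HT={A,C} ∪ Z={G} → {A,C,G} (+1)
site 1, node QY: Q={A} ∪ Y={G} → {A,G} (+1)
site 1, node HQTYZ: HTZ={A,C,G} ∩ QY={A,G} → {A,G} (+0)
site 2, node HT: H={T} ∪ T={A} → {A,T} (+1)
site 2, node HTZ: HT={A,T} ∩ Z={A} → {A} (+0)
site 2, node QY: Q={C} ∪ Y={A} → {A,C} (+1)
site 2, node HQTYZ: HTZ={A} ∩ QY={A,C} → {A} (+0)
site 3, node HT: H={C} ∪ T={T} → {C,T} (+1)
site 3, node HTZ: HT={C,T} ∩ Z={T} → {T} (+0)
site 3, node QY: Q={G} ∪ Y={C} → {C,G} (+1)
site 3, node HQTYZ: HTZ={T} ∪ QY={C,G} → {C,G,T} (+1)
site 4, node HT: H={C} ∪ T={A} → {A,C} (+1)
site 4, node HTZ: HT={A,C} ∩ Z={A} → {A} (+0)
site 4, node QY: Q={C} ∪ Y={A} → {A,C} (+1)
site 4, node HQTYZ: HTZ={A} ∩ QY={A,C} → {A} (+0)
per-site changes: [2, 3, 2, 3, 2]; total = 12

12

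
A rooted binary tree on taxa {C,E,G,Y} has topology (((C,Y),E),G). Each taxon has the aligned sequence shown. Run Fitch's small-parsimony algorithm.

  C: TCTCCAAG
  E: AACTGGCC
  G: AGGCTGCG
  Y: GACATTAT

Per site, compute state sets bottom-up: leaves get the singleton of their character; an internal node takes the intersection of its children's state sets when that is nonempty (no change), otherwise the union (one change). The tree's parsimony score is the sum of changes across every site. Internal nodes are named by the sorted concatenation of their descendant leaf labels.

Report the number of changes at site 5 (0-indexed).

CY@0: {T} ∪ {G} = {G,T} (union, +1)
CEY@0: {G,T} ∪ {A} = {A,G,T} (union, +1)
CEGY@0: {A,G,T} ∩ {A} = {A} (intersection, +0)
CY@1: {C} ∪ {A} = {A,C} (union, +1)
CEY@1: {A,C} ∩ {A} = {A} (intersection, +0)
CEGY@1: {A} ∪ {G} = {A,G} (union, +1)
CY@2: {T} ∪ {C} = {C,T} (union, +1)
CEY@2: {C,T} ∩ {C} = {C} (intersection, +0)
CEGY@2: {C} ∪ {G} = {C,G} (union, +1)
CY@3: {C} ∪ {A} = {A,C} (union, +1)
CEY@3: {A,C} ∪ {T} = {A,C,T} (union, +1)
CEGY@3: {A,C,T} ∩ {C} = {C} (intersection, +0)
CY@4: {C} ∪ {T} = {C,T} (union, +1)
CEY@4: {C,T} ∪ {G} = {C,G,T} (union, +1)
CEGY@4: {C,G,T} ∩ {T} = {T} (intersection, +0)
CY@5: {A} ∪ {T} = {A,T} (union, +1)
CEY@5: {A,T} ∪ {G} = {A,G,T} (union, +1)
CEGY@5: {A,G,T} ∩ {G} = {G} (intersection, +0)
CY@6: {A} ∩ {A} = {A} (intersection, +0)
CEY@6: {A} ∪ {C} = {A,C} (union, +1)
CEGY@6: {A,C} ∩ {C} = {C} (intersection, +0)
CY@7: {G} ∪ {T} = {G,T} (union, +1)
CEY@7: {G,T} ∪ {C} = {C,G,T} (union, +1)
CEGY@7: {C,G,T} ∩ {G} = {G} (intersection, +0)
per-site changes: [2, 2, 2, 2, 2, 2, 1, 2]; total = 15

2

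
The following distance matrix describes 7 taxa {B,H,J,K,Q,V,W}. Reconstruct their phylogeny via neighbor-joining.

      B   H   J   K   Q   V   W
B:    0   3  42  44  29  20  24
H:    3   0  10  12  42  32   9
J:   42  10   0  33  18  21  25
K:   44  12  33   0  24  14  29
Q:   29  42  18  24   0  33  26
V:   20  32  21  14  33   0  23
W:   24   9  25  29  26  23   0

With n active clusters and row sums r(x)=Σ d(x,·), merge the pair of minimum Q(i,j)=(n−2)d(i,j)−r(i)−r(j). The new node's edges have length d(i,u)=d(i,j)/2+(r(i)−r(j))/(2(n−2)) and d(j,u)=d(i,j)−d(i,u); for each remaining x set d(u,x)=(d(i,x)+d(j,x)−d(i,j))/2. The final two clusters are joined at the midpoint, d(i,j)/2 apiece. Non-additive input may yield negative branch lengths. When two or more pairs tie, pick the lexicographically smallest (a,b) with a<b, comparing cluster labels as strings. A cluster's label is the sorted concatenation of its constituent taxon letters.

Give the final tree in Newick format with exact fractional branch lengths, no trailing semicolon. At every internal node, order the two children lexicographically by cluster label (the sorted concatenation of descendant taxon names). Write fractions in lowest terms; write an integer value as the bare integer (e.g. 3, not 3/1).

((((B:69/10,H:-39/10):133/16,W:107/16):83/16,(J:7,Q:11):91/16):97/32,(K:67/8,V:45/8):97/32)

step 1: merge (B,H) at d=3, Q=-255; branch lengths B→69/10, H→-39/10; new cluster BH
  updated: d(BH,J)=49/2, d(BH,K)=53/2, d(BH,Q)=34, d(BH,V)=49/2, d(BH,W)=15
step 2: merge (K,V) at d=14, Q=-186; branch lengths K→67/8, V→45/8; new cluster KV
  updated: d(BH,KV)=37/2, d(J,KV)=20, d(KV,Q)=43/2, d(KV,W)=19
step 3: merge (J,Q) at d=18, Q=-133; branch lengths J→7, Q→11; new cluster JQ
  updated: d(BH,JQ)=81/4, d(JQ,KV)=47/4, d(JQ,W)=33/2
step 4: merge (BH,W) at d=15, Q=-297/4; branch lengths BH→133/16, W→107/16; new cluster BHW
  updated: d(BHW,JQ)=87/8, d(BHW,KV)=45/4
step 5: merge (BHW,JQ) at d=87/8, Q=-271/8; branch lengths BHW→83/16, JQ→91/16; new cluster BHJQW
  updated: d(BHJQW,KV)=97/16
step 6: merge (BHJQW,KV) at d=97/16; branch lengths BHJQW→97/32, KV→97/32; new cluster BHJKQVW
final tree: ((((B:69/10,H:-39/10):133/16,W:107/16):83/16,(J:7,Q:11):91/16):97/32,(K:67/8,V:45/8):97/32)
total length: 1071/16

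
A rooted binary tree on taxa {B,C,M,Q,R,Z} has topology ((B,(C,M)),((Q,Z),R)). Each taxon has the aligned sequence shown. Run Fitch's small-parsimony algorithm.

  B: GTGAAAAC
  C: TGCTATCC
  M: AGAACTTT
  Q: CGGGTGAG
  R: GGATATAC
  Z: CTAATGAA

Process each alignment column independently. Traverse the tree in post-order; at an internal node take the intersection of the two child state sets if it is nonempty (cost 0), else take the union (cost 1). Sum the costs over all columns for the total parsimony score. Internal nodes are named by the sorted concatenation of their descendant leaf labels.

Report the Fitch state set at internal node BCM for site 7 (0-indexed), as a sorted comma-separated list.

C

site 0, node CM: C={T} ∪ M={A} → {A,T} (+1)
site 0, node BCM: B={G} ∪ CM={A,T} → {A,G,T} (+1)
site 0, node QZ: Q={C} ∩ Z={C} → {C} (+0)
site 0, node QRZ: QZ={C} ∪ R={G} → {C,G} (+1)
site 0, node BCMQRZ: BCM={A,G,T} ∩ QRZ={C,G} → {G} (+0)
site 1, node CM: C={G} ∩ M={G} → {G} (+0)
site 1, node BCM: B={T} ∪ CM={G} → {G,T} (+1)
site 1, node QZ: Q={G} ∪ Z={T} → {G,T} (+1)
site 1, node QRZ: QZ={G,T} ∩ R={G} → {G} (+0)
site 1, node BCMQRZ: BCM={G,T} ∩ QRZ={G} → {G} (+0)
site 2, node CM: C={C} ∪ M={A} → {A,C} (+1)
site 2, node BCM: B={G} ∪ CM={A,C} → {A,C,G} (+1)
site 2, node QZ: Q={G} ∪ Z={A} → {A,G} (+1)
site 2, node QRZ: QZ={A,G} ∩ R={A} → {A} (+0)
site 2, node BCMQRZ: BCM={A,C,G} ∩ QRZ={A} → {A} (+0)
site 3, node CM: C={T} ∪ M={A} → {A,T} (+1)
site 3, node BCM: B={A} ∩ CM={A,T} → {A} (+0)
site 3, node QZ: Q={G} ∪ Z={A} → {A,G} (+1)
site 3, node QRZ: QZ={A,G} ∪ R={T} → {A,G,T} (+1)
site 3, node BCMQRZ: BCM={A} ∩ QRZ={A,G,T} → {A} (+0)
site 4, node CM: C={A} ∪ M={C} → {A,C} (+1)
site 4, node BCM: B={A} ∩ CM={A,C} → {A} (+0)
site 4, node QZ: Q={T} ∩ Z={T} → {T} (+0)
site 4, node QRZ: QZ={T} ∪ R={A} → {A,T} (+1)
site 4, node BCMQRZ: BCM={A} ∩ QRZ={A,T} → {A} (+0)
site 5, node CM: C={T} ∩ M={T} → {T} (+0)
site 5, node BCM: B={A} ∪ CM={T} → {A,T} (+1)
site 5, node QZ: Q={G} ∩ Z={G} → {G} (+0)
site 5, node QRZ: QZ={G} ∪ R={T} → {G,T} (+1)
site 5, node BCMQRZ: BCM={A,T} ∩ QRZ={G,T} → {T} (+0)
site 6, node CM: C={C} ∪ M={T} → {C,T} (+1)
site 6, node BCM: B={A} ∪ CM={C,T} → {A,C,T} (+1)
site 6, node QZ: Q={A} ∩ Z={A} → {A} (+0)
site 6, node QRZ: QZ={A} ∩ R={A} → {A} (+0)
site 6, node BCMQRZ: BCM={A,C,T} ∩ QRZ={A} → {A} (+0)
site 7, node CM: C={C} ∪ M={T} → {C,T} (+1)
site 7, node BCM: B={C} ∩ CM={C,T} → {C} (+0)
site 7, node QZ: Q={G} ∪ Z={A} → {A,G} (+1)
site 7, node QRZ: QZ={A,G} ∪ R={C} → {A,C,G} (+1)
site 7, node BCMQRZ: BCM={C} ∩ QRZ={A,C,G} → {C} (+0)
per-site changes: [3, 2, 3, 3, 2, 2, 2, 3]; total = 20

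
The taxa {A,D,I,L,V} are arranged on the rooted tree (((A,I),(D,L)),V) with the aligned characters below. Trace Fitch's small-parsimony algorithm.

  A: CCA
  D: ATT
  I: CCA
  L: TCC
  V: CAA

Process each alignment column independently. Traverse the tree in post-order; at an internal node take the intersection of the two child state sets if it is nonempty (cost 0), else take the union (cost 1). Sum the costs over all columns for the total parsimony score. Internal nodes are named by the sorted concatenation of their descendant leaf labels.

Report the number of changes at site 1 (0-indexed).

2

[col 0] AI: children A:{C}, I:{C} ∩→ {C}; cost 0
[col 0] DL: children D:{A}, L:{T} ∪→ {A,T}; cost 1
[col 0] ADIL: children AI:{C}, DL:{A,T} ∪→ {A,C,T}; cost 1
[col 0] ADILV: children ADIL:{A,C,T}, V:{C} ∩→ {C}; cost 0
[col 1] AI: children A:{C}, I:{C} ∩→ {C}; cost 0
[col 1] DL: children D:{T}, L:{C} ∪→ {C,T}; cost 1
[col 1] ADIL: children AI:{C}, DL:{C,T} ∩→ {C}; cost 0
[col 1] ADILV: children ADIL:{C}, V:{A} ∪→ {A,C}; cost 1
[col 2] AI: children A:{A}, I:{A} ∩→ {A}; cost 0
[col 2] DL: children D:{T}, L:{C} ∪→ {C,T}; cost 1
[col 2] ADIL: children AI:{A}, DL:{C,T} ∪→ {A,C,T}; cost 1
[col 2] ADILV: children ADIL:{A,C,T}, V:{A} ∩→ {A}; cost 0
per-site changes: [2, 2, 2]; total = 6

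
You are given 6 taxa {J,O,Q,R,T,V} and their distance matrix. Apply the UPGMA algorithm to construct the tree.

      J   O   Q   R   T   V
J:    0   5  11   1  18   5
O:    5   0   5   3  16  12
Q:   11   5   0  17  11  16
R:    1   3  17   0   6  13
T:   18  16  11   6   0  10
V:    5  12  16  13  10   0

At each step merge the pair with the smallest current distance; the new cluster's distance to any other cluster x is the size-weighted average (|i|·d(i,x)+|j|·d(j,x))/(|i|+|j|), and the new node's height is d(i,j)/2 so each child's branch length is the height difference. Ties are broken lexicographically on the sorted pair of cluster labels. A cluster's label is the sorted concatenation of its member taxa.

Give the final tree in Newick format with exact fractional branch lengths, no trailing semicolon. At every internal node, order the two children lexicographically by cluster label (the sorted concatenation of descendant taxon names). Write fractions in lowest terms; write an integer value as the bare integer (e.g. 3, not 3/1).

((((J:1/2,R:1/2):3/2,O:2):3,V:5):19/16,(Q:11/2,T:11/2):11/16)

step 1: merge (J,R) at d=1; branch lengths J→1/2, R→1/2; new cluster JR
  updated: d(JR,O)=4, d(JR,Q)=14, d(JR,T)=12, d(JR,V)=9
step 2: merge (JR,O) at d=4; branch lengths JR→3/2, O→2; new cluster JOR
  updated: d(JOR,Q)=11, d(JOR,T)=40/3, d(JOR,V)=10
step 3: merge (JOR,V) at d=10; branch lengths JOR→3, V→5; new cluster JORV
  updated: d(JORV,Q)=49/4, d(JORV,T)=25/2
step 4: merge (Q,T) at d=11; branch lengths Q→11/2, T→11/2; new cluster QT
  updated: d(JORV,QT)=99/8
step 5: merge (JORV,QT) at d=99/8; branch lengths JORV→19/16, QT→11/16; new cluster JOQRTV
final tree: ((((J:1/2,R:1/2):3/2,O:2):3,V:5):19/16,(Q:11/2,T:11/2):11/16)
total length: 203/8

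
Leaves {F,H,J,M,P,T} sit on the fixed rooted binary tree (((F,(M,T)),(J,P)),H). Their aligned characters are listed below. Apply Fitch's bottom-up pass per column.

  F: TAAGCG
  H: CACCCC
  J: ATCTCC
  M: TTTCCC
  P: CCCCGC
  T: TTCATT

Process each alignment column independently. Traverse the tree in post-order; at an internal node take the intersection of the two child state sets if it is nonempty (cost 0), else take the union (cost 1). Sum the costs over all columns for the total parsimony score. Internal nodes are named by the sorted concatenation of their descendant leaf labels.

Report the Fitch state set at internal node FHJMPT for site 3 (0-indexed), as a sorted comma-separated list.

C

MT@0: {T} ∩ {T} = {T} (intersection, +0)
FMT@0: {T} ∩ {T} = {T} (intersection, +0)
JP@0: {A} ∪ {C} = {A,C} (union, +1)
FJMPT@0: {T} ∪ {A,C} = {A,C,T} (union, +1)
FHJMPT@0: {A,C,T} ∩ {C} = {C} (intersection, +0)
MT@1: {T} ∩ {T} = {T} (intersection, +0)
FMT@1: {A} ∪ {T} = {A,T} (union, +1)
JP@1: {T} ∪ {C} = {C,T} (union, +1)
FJMPT@1: {A,T} ∩ {C,T} = {T} (intersection, +0)
FHJMPT@1: {T} ∪ {A} = {A,T} (union, +1)
MT@2: {T} ∪ {C} = {C,T} (union, +1)
FMT@2: {A} ∪ {C,T} = {A,C,T} (union, +1)
JP@2: {C} ∩ {C} = {C} (intersection, +0)
FJMPT@2: {A,C,T} ∩ {C} = {C} (intersection, +0)
FHJMPT@2: {C} ∩ {C} = {C} (intersection, +0)
MT@3: {C} ∪ {A} = {A,C} (union, +1)
FMT@3: {G} ∪ {A,C} = {A,C,G} (union, +1)
JP@3: {T} ∪ {C} = {C,T} (union, +1)
FJMPT@3: {A,C,G} ∩ {C,T} = {C} (intersection, +0)
FHJMPT@3: {C} ∩ {C} = {C} (intersection, +0)
MT@4: {C} ∪ {T} = {C,T} (union, +1)
FMT@4: {C} ∩ {C,T} = {C} (intersection, +0)
JP@4: {C} ∪ {G} = {C,G} (union, +1)
FJMPT@4: {C} ∩ {C,G} = {C} (intersection, +0)
FHJMPT@4: {C} ∩ {C} = {C} (intersection, +0)
MT@5: {C} ∪ {T} = {C,T} (union, +1)
FMT@5: {G} ∪ {C,T} = {C,G,T} (union, +1)
JP@5: {C} ∩ {C} = {C} (intersection, +0)
FJMPT@5: {C,G,T} ∩ {C} = {C} (intersection, +0)
FHJMPT@5: {C} ∩ {C} = {C} (intersection, +0)
per-site changes: [2, 3, 2, 3, 2, 2]; total = 14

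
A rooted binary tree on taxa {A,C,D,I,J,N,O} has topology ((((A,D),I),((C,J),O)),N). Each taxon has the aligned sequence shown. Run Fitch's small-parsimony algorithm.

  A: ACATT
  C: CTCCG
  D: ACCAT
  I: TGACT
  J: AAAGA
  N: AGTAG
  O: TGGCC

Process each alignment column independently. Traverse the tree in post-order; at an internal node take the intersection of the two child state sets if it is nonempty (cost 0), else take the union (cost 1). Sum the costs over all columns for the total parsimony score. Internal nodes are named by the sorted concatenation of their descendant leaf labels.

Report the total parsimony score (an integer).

17

[col 0] AD: children A:{A}, D:{A} ∩→ {A}; cost 0
[col 0] ADI: children AD:{A}, I:{T} ∪→ {A,T}; cost 1
[col 0] CJ: children C:{C}, J:{A} ∪→ {A,C}; cost 1
[col 0] CJO: children CJ:{A,C}, O:{T} ∪→ {A,C,T}; cost 1
[col 0] ACDIJO: children ADI:{A,T}, CJO:{A,C,T} ∩→ {A,T}; cost 0
[col 0] ACDIJNO: children ACDIJO:{A,T}, N:{A} ∩→ {A}; cost 0
[col 1] AD: children A:{C}, D:{C} ∩→ {C}; cost 0
[col 1] ADI: children AD:{C}, I:{G} ∪→ {C,G}; cost 1
[col 1] CJ: children C:{T}, J:{A} ∪→ {A,T}; cost 1
[col 1] CJO: children CJ:{A,T}, O:{G} ∪→ {A,G,T}; cost 1
[col 1] ACDIJO: children ADI:{C,G}, CJO:{A,G,T} ∩→ {G}; cost 0
[col 1] ACDIJNO: children ACDIJO:{G}, N:{G} ∩→ {G}; cost 0
[col 2] AD: children A:{A}, D:{C} ∪→ {A,C}; cost 1
[col 2] ADI: children AD:{A,C}, I:{A} ∩→ {A}; cost 0
[col 2] CJ: children C:{C}, J:{A} ∪→ {A,C}; cost 1
[col 2] CJO: children CJ:{A,C}, O:{G} ∪→ {A,C,G}; cost 1
[col 2] ACDIJO: children ADI:{A}, CJO:{A,C,G} ∩→ {A}; cost 0
[col 2] ACDIJNO: children ACDIJO:{A}, N:{T} ∪→ {A,T}; cost 1
[col 3] AD: children A:{T}, D:{A} ∪→ {A,T}; cost 1
[col 3] ADI: children AD:{A,T}, I:{C} ∪→ {A,C,T}; cost 1
[col 3] CJ: children C:{C}, J:{G} ∪→ {C,G}; cost 1
[col 3] CJO: children CJ:{C,G}, O:{C} ∩→ {C}; cost 0
[col 3] ACDIJO: children ADI:{A,C,T}, CJO:{C} ∩→ {C}; cost 0
[col 3] ACDIJNO: children ACDIJO:{C}, N:{A} ∪→ {A,C}; cost 1
[col 4] AD: children A:{T}, D:{T} ∩→ {T}; cost 0
[col 4] ADI: children AD:{T}, I:{T} ∩→ {T}; cost 0
[col 4] CJ: children C:{G}, J:{A} ∪→ {A,G}; cost 1
[col 4] CJO: children CJ:{A,G}, O:{C} ∪→ {A,C,G}; cost 1
[col 4] ACDIJO: children ADI:{T}, CJO:{A,C,G} ∪→ {A,C,G,T}; cost 1
[col 4] ACDIJNO: children ACDIJO:{A,C,G,T}, N:{G} ∩→ {G}; cost 0
per-site changes: [3, 3, 4, 4, 3]; total = 17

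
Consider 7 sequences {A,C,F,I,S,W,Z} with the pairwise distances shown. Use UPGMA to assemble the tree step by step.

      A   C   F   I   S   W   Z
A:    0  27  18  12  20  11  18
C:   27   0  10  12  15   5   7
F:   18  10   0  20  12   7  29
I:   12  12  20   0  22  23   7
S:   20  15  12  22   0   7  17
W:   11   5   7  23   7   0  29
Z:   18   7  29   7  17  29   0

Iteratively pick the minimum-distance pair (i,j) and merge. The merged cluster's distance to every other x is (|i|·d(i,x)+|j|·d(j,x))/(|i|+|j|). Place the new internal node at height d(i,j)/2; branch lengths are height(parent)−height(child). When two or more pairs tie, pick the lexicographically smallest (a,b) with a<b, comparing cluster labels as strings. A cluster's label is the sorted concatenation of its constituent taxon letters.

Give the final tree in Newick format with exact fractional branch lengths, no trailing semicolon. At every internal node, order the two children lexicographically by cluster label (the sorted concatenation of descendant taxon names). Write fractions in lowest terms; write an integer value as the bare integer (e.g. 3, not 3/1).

1. join C+W (d=5) ⇒ CW; edges |C|=5/2, |W|=5/2
  updated: d(A,CW)=19, d(CW,F)=17/2, d(CW,I)=35/2, d(CW,S)=11, d(CW,Z)=18
2. join I+Z (d=7) ⇒ IZ; edges |I|=7/2, |Z|=7/2
  updated: d(A,IZ)=15, d(CW,IZ)=71/4, d(F,IZ)=49/2, d(IZ,S)=39/2
3. join CW+F (d=17/2) ⇒ CFW; edges |CW|=7/4, |F|=17/4
  updated: d(A,CFW)=56/3, d(CFW,IZ)=20, d(CFW,S)=34/3
4. join CFW+S (d=34/3) ⇒ CFSW; edges |CFW|=17/12, |S|=17/3
  updated: d(A,CFSW)=19, d(CFSW,IZ)=159/8
5. join A+IZ (d=15) ⇒ AIZ; edges |A|=15/2, |IZ|=4
  updated: d(AIZ,CFSW)=235/12
6. join AIZ+CFSW (d=235/12) ⇒ ACFISWZ; edges |AIZ|=55/24, |CFSW|=33/8
final tree: ((A:15/2,(I:7/2,Z:7/2):4):55/24,(((C:5/2,W:5/2):7/4,F:17/4):17/12,S:17/3):33/8)
total length: 43

((A:15/2,(I:7/2,Z:7/2):4):55/24,(((C:5/2,W:5/2):7/4,F:17/4):17/12,S:17/3):33/8)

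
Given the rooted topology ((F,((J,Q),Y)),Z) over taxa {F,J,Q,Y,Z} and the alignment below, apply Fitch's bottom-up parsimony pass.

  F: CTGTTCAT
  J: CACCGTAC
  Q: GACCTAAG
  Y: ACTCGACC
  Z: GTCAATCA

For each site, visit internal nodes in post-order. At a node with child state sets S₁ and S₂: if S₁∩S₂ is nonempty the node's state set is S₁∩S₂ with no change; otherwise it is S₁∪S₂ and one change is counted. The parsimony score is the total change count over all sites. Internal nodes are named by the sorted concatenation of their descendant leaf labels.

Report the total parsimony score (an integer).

20

JQ@0: {C} ∪ {G} = {C,G} (union, +1)
JQY@0: {C,G} ∪ {A} = {A,C,G} (union, +1)
FJQY@0: {C} ∩ {A,C,G} = {C} (intersection, +0)
FJQYZ@0: {C} ∪ {G} = {C,G} (union, +1)
JQ@1: {A} ∩ {A} = {A} (intersection, +0)
JQY@1: {A} ∪ {C} = {A,C} (union, +1)
FJQY@1: {T} ∪ {A,C} = {A,C,T} (union, +1)
FJQYZ@1: {A,C,T} ∩ {T} = {T} (intersection, +0)
JQ@2: {C} ∩ {C} = {C} (intersection, +0)
JQY@2: {C} ∪ {T} = {C,T} (union, +1)
FJQY@2: {G} ∪ {C,T} = {C,G,T} (union, +1)
FJQYZ@2: {C,G,T} ∩ {C} = {C} (intersection, +0)
JQ@3: {C} ∩ {C} = {C} (intersection, +0)
JQY@3: {C} ∩ {C} = {C} (intersection, +0)
FJQY@3: {T} ∪ {C} = {C,T} (union, +1)
FJQYZ@3: {C,T} ∪ {A} = {A,C,T} (union, +1)
JQ@4: {G} ∪ {T} = {G,T} (union, +1)
JQY@4: {G,T} ∩ {G} = {G} (intersection, +0)
FJQY@4: {T} ∪ {G} = {G,T} (union, +1)
FJQYZ@4: {G,T} ∪ {A} = {A,G,T} (union, +1)
JQ@5: {T} ∪ {A} = {A,T} (union, +1)
JQY@5: {A,T} ∩ {A} = {A} (intersection, +0)
FJQY@5: {C} ∪ {A} = {A,C} (union, +1)
FJQYZ@5: {A,C} ∪ {T} = {A,C,T} (union, +1)
JQ@6: {A} ∩ {A} = {A} (intersection, +0)
JQY@6: {A} ∪ {C} = {A,C} (union, +1)
FJQY@6: {A} ∩ {A,C} = {A} (intersection, +0)
FJQYZ@6: {A} ∪ {C} = {A,C} (union, +1)
JQ@7: {C} ∪ {G} = {C,G} (union, +1)
JQY@7: {C,G} ∩ {C} = {C} (intersection, +0)
FJQY@7: {T} ∪ {C} = {C,T} (union, +1)
FJQYZ@7: {C,T} ∪ {A} = {A,C,T} (union, +1)
per-site changes: [3, 2, 2, 2, 3, 3, 2, 3]; total = 20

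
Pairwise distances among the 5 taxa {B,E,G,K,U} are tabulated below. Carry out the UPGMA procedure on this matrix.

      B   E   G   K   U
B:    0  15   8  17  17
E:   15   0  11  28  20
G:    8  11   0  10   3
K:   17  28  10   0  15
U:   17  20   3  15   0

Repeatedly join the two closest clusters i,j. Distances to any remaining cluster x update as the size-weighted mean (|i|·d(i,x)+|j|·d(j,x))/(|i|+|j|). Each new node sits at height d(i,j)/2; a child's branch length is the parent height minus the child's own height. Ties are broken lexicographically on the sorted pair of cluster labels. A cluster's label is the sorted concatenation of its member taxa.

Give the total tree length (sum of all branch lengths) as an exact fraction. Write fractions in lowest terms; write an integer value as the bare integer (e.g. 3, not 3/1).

iteration 1: select G,U (d=3); attach at lengths (3/2, 3/2); label the merged cluster GU
  updated: d(B,GU)=25/2, d(E,GU)=31/2, d(GU,K)=25/2
iteration 2: select B,GU (d=25/2); attach at lengths (25/4, 19/4); label the merged cluster BGU
  updated: d(BGU,E)=46/3, d(BGU,K)=14
iteration 3: select BGU,K (d=14); attach at lengths (3/4, 7); label the merged cluster BGKU
  updated: d(BGKU,E)=37/2
iteration 4: select BGKU,E (d=37/2); attach at lengths (9/4, 37/4); label the merged cluster BEGKU
final tree: (((B:25/4,(G:3/2,U:3/2):19/4):3/4,K:7):9/4,E:37/4)
total length: 133/4

133/4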